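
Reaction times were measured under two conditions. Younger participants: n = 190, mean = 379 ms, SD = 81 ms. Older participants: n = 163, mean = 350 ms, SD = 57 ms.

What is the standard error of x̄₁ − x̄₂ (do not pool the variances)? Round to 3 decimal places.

Standard errors of each mean: 81/√190 = 5.8764 and 57/√163 = 4.4646.
SE(x̄₁ − x̄₂) = √(5.8764² + 4.4646²) = 7.3800 for independent samples with unequal variances.

7.380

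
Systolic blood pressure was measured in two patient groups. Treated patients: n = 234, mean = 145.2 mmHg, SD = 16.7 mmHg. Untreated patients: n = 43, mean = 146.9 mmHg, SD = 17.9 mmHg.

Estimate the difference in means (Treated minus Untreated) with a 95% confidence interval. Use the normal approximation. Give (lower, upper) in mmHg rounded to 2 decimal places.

SE₁ = s₁/√n₁ = 16.7/√234 = 1.0917; SE₂ = 17.9/√43 = 2.7297.
Independent samples, unequal variances: SE_diff = √(SE₁² + SE₂²) = √(1.19180889 + 7.45126209) = 2.9399.
z* = 1.960, so margin of error = 1.960 × 2.9399 = 5.7622.
Difference in means = 145.2 − 146.9 = -1.7000.
-1.7000 ± 5.7622 → (-7.46, 4.06).

(-7.46, 4.06)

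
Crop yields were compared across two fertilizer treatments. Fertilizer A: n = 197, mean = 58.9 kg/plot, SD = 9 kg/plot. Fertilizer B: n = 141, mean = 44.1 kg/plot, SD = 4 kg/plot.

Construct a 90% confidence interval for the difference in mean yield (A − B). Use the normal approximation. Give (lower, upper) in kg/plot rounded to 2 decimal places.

Standard errors of each mean: 9/√197 = 0.6412 and 4/√141 = 0.3369.
SE(x̄₁ − x̄₂) = √(0.6412² + 0.3369²) = 0.7243 for independent samples with unequal variances.
With z* = 1.645, the margin is 1.645 × 0.7243 = 1.1915.
x̄₁ − x̄₂ = 58.9 − 44.1 = 14.8000; the interval is 14.8000 ± 1.1915 = (13.61, 15.99).

(13.61, 15.99)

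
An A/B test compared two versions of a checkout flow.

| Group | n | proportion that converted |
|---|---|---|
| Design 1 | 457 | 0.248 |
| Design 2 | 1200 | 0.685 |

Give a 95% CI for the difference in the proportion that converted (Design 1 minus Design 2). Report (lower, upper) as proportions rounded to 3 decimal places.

SE₁ = √(p̂₁(1−p̂₁)/n₁) = √(0.2480·0.7520/457) = 0.02020; SE₂ = √(0.6850·0.3150/1200) = 0.01341.
Independent samples: SE of the difference = √(SE₁² + SE₂²) = √(0.00040804 + 0.0001798281) = 0.02425.
z* for 95% confidence is 1.960, so the margin of error is 1.960 × 0.02425 = 0.04753.
Point estimate p̂₁ − p̂₂ = 0.2480 − 0.6850 = -0.4370.
-0.4370 ± 0.04753 → (-0.485, -0.389).

(-0.485, -0.389)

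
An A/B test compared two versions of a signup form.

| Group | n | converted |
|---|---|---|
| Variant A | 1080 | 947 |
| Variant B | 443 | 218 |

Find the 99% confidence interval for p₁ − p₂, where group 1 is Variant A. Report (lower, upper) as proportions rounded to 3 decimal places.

(0.318, 0.451)

First, p̂₁ = 947/1080 = 0.8769; p̂₂ = 218/443 = 0.4921.
The two standard errors are √(0.8769×0.1231/1080) = 0.01000 and √(0.4921×0.5079/443) = 0.02375.
Because the samples are independent, SE_diff = √(0.01000² + 0.02375²) = 0.02577.
Using z* = 2.576 for 99%, ME = 2.576 × 0.02577 = 0.06638.
p̂₁ − p̂₂ = 0.3848; interval 0.3848 ± 0.06638 gives (0.318, 0.451).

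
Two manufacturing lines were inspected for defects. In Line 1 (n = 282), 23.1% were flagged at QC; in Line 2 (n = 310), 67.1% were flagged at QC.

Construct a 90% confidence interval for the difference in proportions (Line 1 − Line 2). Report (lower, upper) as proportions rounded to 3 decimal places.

Each SE is √(p̂(1−p̂)/n): √(0.2310·0.7690/282) = 0.02510 and √(0.6710·0.3290/310) = 0.02669.
SE(p̂₁ − p̂₂) = √(SE₁² + SE₂²) = √(0.00063001 + 0.0007123561) = 0.03664, since the two samples are independent.
At 90% confidence z* = 1.645; margin = 1.645 × 0.03664 = 0.06027.
The difference is 0.2310 − 0.6710 = -0.4400, so the interval is -0.4400 ± 0.06027 = (-0.500, -0.380).

(-0.500, -0.380)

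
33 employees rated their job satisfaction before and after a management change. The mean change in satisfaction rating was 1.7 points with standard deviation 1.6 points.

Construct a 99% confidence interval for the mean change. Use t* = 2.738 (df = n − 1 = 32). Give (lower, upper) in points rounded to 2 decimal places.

Paired design: SE = s_d/√n = 1.6/√33 = 0.2785.
t* = 2.738; margin of error = 2.738 × 0.2785 = 0.7625.
1.7 ± 0.7625 → (0.94, 2.46).

(0.94, 2.46)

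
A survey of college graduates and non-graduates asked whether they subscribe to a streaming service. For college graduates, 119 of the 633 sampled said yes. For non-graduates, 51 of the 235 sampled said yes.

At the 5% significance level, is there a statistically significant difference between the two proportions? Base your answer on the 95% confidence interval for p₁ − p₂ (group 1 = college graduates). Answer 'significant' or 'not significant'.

not significant

First, p̂₁ = 119/633 = 0.1880; p̂₂ = 51/235 = 0.2170.
The two standard errors are √(0.1880×0.8120/633) = 0.01553 and √(0.2170×0.7830/235) = 0.02689.
Because the samples are independent, SE_diff = √(0.01553² + 0.02689²) = 0.03105.
Using z* = 1.960 for 95%, ME = 1.960 × 0.03105 = 0.06086.
p̂₁ − p̂₂ = -0.0290; interval -0.0290 ± 0.06086 gives (-0.08986, 0.03186).
The interval (-0.08986, 0.03186) contains 0, so the difference is not significant.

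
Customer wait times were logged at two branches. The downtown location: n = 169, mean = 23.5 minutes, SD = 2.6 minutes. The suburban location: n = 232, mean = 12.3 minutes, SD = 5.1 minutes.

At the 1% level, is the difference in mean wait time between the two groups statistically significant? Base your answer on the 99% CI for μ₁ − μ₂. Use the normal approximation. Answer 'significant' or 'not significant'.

Standard errors of each mean: 2.6/√169 = 0.2000 and 5.1/√232 = 0.3348.
SE(x̄₁ − x̄₂) = √(0.2000² + 0.3348²) = 0.3900 for independent samples with unequal variances.
With z* = 2.576, the margin is 2.576 × 0.3900 = 1.0046.
x̄₁ − x̄₂ = 23.5 − 12.3 = 11.2000; the interval is 11.2000 ± 1.0046 = (10.1954, 12.2046).
The interval (10.1954, 12.2046) does not contain 0, so the difference is significant.

significant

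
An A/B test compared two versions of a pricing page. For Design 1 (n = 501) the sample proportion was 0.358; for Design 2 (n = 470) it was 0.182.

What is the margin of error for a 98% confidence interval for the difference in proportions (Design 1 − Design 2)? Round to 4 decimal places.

The two standard errors are √(0.3580×0.6420/501) = 0.02142 and √(0.1820×0.8180/470) = 0.01780.
Because the samples are independent, SE_diff = √(0.02142² + 0.01780²) = 0.02785.
Using z* = 2.326 for 98%, ME = 2.326 × 0.02785 = 0.06478.

0.0648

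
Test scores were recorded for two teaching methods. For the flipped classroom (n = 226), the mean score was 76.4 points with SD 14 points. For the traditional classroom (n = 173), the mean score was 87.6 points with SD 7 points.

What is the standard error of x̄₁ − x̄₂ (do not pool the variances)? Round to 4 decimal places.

Per-group SEs: s₁/√n₁ = 14/√226 = 0.9313, s₂/√n₂ = 7/√173 = 0.5322.
Unpooled SE of the difference: √(0.86731969 + 0.28323684) = 1.0726.

1.0726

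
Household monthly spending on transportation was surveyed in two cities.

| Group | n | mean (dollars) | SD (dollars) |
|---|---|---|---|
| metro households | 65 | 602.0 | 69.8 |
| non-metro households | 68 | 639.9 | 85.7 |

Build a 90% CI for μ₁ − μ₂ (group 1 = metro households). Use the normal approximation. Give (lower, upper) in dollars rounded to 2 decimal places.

Per-group SEs: s₁/√n₁ = 69.8/√65 = 8.6576, s₂/√n₂ = 85.7/√68 = 10.3927.
Unpooled SE of the difference: √(74.95403776 + 108.00821329) = 13.5264.
Margin of error = z* · SE = 1.645 × 13.5264 = 22.2509.
x̄₁ − x̄₂ = 602.0 − 639.9 = -37.9000.
CI: -37.9000 ± 22.2509 = (-60.15, -15.65).

(-60.15, -15.65)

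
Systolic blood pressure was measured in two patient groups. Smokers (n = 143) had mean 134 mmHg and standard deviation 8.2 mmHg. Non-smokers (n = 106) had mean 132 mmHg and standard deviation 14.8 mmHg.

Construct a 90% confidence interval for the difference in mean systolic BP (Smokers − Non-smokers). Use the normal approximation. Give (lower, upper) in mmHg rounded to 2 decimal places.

Standard errors of each mean: 8.2/√143 = 0.6857 and 14.8/√106 = 1.4375.
SE(x̄₁ − x̄₂) = √(0.6857² + 1.4375²) = 1.5927 for independent samples with unequal variances.
With z* = 1.645, the margin is 1.645 × 1.5927 = 2.6200.
x̄₁ − x̄₂ = 134 − 132 = 2.0000; the interval is 2.0000 ± 2.6200 = (-0.62, 4.62).

(-0.62, 4.62)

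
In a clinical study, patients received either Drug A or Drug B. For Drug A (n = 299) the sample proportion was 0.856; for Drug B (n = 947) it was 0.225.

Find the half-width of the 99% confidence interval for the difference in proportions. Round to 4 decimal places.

SE₁ = √(p̂₁(1−p̂₁)/n₁) = √(0.8560·0.1440/299) = 0.02030; SE₂ = √(0.2250·0.7750/947) = 0.01357.
Independent samples: SE of the difference = √(SE₁² + SE₂²) = √(0.00041209 + 0.0001841449) = 0.02442.
z* for 99% confidence is 2.576, so the margin of error is 2.576 × 0.02442 = 0.06291.

0.0629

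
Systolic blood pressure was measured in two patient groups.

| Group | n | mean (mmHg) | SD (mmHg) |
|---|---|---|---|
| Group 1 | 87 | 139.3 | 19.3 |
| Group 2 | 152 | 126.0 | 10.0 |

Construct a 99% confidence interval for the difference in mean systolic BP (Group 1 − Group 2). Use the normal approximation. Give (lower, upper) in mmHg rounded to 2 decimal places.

(7.57, 19.03)

Standard errors of each mean: 19.3/√87 = 2.0692 and 10.0/√152 = 0.8111.
SE(x̄₁ − x̄₂) = √(2.0692² + 0.8111²) = 2.2225 for independent samples with unequal variances.
With z* = 2.576, the margin is 2.576 × 2.2225 = 5.7252.
x̄₁ − x̄₂ = 139.3 − 126.0 = 13.3000; the interval is 13.3000 ± 5.7252 = (7.57, 19.03).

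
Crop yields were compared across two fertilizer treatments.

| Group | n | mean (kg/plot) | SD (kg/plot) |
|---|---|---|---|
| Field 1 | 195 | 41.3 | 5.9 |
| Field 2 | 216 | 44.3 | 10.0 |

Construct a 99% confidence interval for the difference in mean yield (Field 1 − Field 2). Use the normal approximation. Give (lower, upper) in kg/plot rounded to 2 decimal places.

Standard errors of each mean: 5.9/√195 = 0.4225 and 10.0/√216 = 0.6804.
SE(x̄₁ − x̄₂) = √(0.4225² + 0.6804²) = 0.8009 for independent samples with unequal variances.
With z* = 2.576, the margin is 2.576 × 0.8009 = 2.0631.
x̄₁ − x̄₂ = 41.3 − 44.3 = -3.0000; the interval is -3.0000 ± 2.0631 = (-5.06, -0.94).

(-5.06, -0.94)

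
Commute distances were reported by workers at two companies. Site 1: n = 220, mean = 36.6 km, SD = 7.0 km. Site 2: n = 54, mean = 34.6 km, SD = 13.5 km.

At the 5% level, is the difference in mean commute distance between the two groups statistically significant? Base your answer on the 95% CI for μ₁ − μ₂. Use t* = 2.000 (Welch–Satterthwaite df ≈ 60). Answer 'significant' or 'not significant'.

Standard errors of each mean: 7.0/√220 = 0.4719 and 13.5/√54 = 1.8371.
SE(x̄₁ − x̄₂) = √(0.4719² + 1.8371²) = 1.8967 for independent samples with unequal variances.
With t* = 2.000, the margin is 2.000 × 1.8967 = 3.7934.
x̄₁ − x̄₂ = 36.6 − 34.6 = 2.0000; the interval is 2.0000 ± 3.7934 = (-1.7934, 5.7934).
The interval (-1.7934, 5.7934) contains 0, so the difference is not significant.

not significant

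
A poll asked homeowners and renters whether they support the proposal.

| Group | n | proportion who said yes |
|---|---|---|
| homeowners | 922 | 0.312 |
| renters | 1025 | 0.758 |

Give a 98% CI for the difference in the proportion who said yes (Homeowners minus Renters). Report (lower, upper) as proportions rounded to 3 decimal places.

(-0.493, -0.399)

Each SE is √(p̂(1−p̂)/n): √(0.3120·0.6880/922) = 0.01526 and √(0.7580·0.2420/1025) = 0.01338.
SE(p̂₁ − p̂₂) = √(SE₁² + SE₂²) = √(0.0002328676 + 0.0001790244) = 0.02030, since the two samples are independent.
At 98% confidence z* = 2.326; margin = 2.326 × 0.02030 = 0.04722.
The difference is 0.3120 − 0.7580 = -0.4460, so the interval is -0.4460 ± 0.04722 = (-0.493, -0.399).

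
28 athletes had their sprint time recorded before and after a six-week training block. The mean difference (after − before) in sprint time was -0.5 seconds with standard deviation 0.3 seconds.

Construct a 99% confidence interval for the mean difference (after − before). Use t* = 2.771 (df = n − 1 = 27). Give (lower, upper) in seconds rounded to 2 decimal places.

(-0.66, -0.34)

This is a matched-pairs design, so SE = s_d/√n = 0.3/√28 = 0.0567.
Margin = 2.771 × 0.0567 = 0.1571; the interval is -0.5 ± 0.1571 = (-0.66, -0.34).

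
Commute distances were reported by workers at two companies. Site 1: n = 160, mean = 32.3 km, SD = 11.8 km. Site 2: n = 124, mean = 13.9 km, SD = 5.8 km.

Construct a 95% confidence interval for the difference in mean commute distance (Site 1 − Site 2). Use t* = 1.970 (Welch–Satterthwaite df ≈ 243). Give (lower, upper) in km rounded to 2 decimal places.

(16.30, 20.50)

SE₁ = s₁/√n₁ = 11.8/√160 = 0.9329; SE₂ = 5.8/√124 = 0.5209.
Independent samples, unequal variances: SE_diff = √(SE₁² + SE₂²) = √(0.87030241 + 0.27133681) = 1.0685.
t* = 1.970, so margin of error = 1.970 × 1.0685 = 2.1049.
Difference in means = 32.3 − 13.9 = 18.4000.
18.4000 ± 2.1049 → (16.30, 20.50).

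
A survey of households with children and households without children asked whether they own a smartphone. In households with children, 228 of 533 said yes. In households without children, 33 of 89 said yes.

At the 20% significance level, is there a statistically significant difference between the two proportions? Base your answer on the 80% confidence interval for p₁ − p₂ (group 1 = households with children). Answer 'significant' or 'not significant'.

not significant

Sample proportions: 228/533 = 0.4278, 33/89 = 0.3708.
Each SE is √(p̂(1−p̂)/n): √(0.4278·0.5722/533) = 0.02143 and √(0.3708·0.6292/89) = 0.05120.
SE(p̂₁ − p̂₂) = √(SE₁² + SE₂²) = √(0.0004592449 + 0.00262144) = 0.05550, since the two samples are independent.
At 80% confidence z* = 1.282; margin = 1.282 × 0.05550 = 0.07115.
The difference is 0.4278 − 0.3708 = 0.0570, so the interval is 0.0570 ± 0.07115 = (-0.01415, 0.12815).
The interval (-0.01415, 0.12815) contains 0, so the difference is not significant.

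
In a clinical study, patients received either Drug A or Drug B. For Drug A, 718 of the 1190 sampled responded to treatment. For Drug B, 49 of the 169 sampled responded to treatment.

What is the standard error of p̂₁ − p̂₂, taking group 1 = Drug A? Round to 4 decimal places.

0.0377

First, p̂₁ = 718/1190 = 0.6034; p̂₂ = 49/169 = 0.2899.
The two standard errors are √(0.6034×0.3966/1190) = 0.01418 and √(0.2899×0.7101/169) = 0.03490.
Because the samples are independent, SE_diff = √(0.01418² + 0.03490²) = 0.03767.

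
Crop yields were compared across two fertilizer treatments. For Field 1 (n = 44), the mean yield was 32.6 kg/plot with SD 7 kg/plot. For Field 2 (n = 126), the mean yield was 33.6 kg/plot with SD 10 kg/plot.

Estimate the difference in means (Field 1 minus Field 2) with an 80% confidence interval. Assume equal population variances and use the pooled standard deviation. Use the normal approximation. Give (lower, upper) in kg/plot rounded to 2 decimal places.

(-3.09, 1.09)

Pooled variance s_p² = [43·7² + 125·10²] / (44+126−2) = 86.9464, so s_p = 9.3245.
SE_diff = s_p·√(1/n₁ + 1/n₂) = 9.3245·√(1/44 + 1/126) = 1.6328.
z* = 1.282; margin = 1.282 × 1.6328 = 2.0932.
Difference = 32.6 − 33.6 = -1.0000.
-1.0000 ± 2.0932 → (-3.09, 1.09).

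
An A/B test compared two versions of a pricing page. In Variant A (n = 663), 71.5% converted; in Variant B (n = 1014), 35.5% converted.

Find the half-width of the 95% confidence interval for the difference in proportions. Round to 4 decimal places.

The two standard errors are √(0.7150×0.2850/663) = 0.01753 and √(0.3550×0.6450/1014) = 0.01503.
Because the samples are independent, SE_diff = √(0.01753² + 0.01503²) = 0.02309.
Using z* = 1.960 for 95%, ME = 1.960 × 0.02309 = 0.04526.

0.0453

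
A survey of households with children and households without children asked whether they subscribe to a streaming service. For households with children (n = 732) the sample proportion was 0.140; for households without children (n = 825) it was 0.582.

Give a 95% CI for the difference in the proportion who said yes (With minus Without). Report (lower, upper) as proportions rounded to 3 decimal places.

Each SE is √(p̂(1−p̂)/n): √(0.1400·0.8600/732) = 0.01283 and √(0.5820·0.4180/825) = 0.01717.
SE(p̂₁ − p̂₂) = √(SE₁² + SE₂²) = √(0.0001646089 + 0.0002948089) = 0.02143, since the two samples are independent.
At 95% confidence z* = 1.960; margin = 1.960 × 0.02143 = 0.04200.
The difference is 0.1400 − 0.5820 = -0.4420, so the interval is -0.4420 ± 0.04200 = (-0.484, -0.400).

(-0.484, -0.400)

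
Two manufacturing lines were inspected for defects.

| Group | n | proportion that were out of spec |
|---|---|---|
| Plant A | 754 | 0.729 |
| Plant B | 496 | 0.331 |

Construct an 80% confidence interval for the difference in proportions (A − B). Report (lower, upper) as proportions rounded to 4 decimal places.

The two standard errors are √(0.7290×0.2710/754) = 0.01619 and √(0.3310×0.6690/496) = 0.02113.
Because the samples are independent, SE_diff = √(0.01619² + 0.02113²) = 0.02662.
Using z* = 1.282 for 80%, ME = 1.282 × 0.02662 = 0.03413.
p̂₁ − p̂₂ = 0.3980; interval 0.3980 ± 0.03413 gives (0.3639, 0.4321).

(0.3639, 0.4321)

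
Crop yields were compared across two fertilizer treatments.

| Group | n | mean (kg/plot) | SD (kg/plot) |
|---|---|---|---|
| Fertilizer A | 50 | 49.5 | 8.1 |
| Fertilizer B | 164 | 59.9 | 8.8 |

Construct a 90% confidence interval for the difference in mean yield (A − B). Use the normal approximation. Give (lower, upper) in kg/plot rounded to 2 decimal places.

Per-group SEs: s₁/√n₁ = 8.1/√50 = 1.1455, s₂/√n₂ = 8.8/√164 = 0.6872.
Unpooled SE of the difference: √(1.31217025 + 0.47224384) = 1.3358.
Margin of error = z* · SE = 1.645 × 1.3358 = 2.1974.
x̄₁ − x̄₂ = 49.5 − 59.9 = -10.4000.
CI: -10.4000 ± 2.1974 = (-12.60, -8.20).

(-12.60, -8.20)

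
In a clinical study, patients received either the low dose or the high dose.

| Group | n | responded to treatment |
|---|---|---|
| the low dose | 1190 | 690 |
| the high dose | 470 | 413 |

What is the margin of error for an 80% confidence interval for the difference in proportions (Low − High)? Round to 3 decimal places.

First, p̂₁ = 690/1190 = 0.5798; p̂₂ = 413/470 = 0.8787.
The two standard errors are √(0.5798×0.4202/1190) = 0.01431 and √(0.8787×0.1213/470) = 0.01506.
Because the samples are independent, SE_diff = √(0.01431² + 0.01506²) = 0.02077.
Using z* = 1.282 for 80%, ME = 1.282 × 0.02077 = 0.02663.

0.027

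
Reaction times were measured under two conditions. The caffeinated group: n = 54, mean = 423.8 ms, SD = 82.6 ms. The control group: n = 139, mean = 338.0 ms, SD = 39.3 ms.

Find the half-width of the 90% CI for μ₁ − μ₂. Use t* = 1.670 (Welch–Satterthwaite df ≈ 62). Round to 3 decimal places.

Standard errors of each mean: 82.6/√54 = 11.2404 and 39.3/√139 = 3.3334.
SE(x̄₁ − x̄₂) = √(11.2404² + 3.3334²) = 11.7243 for independent samples with unequal variances.
With t* = 1.670, the margin is 1.670 × 11.7243 = 19.5796.

19.580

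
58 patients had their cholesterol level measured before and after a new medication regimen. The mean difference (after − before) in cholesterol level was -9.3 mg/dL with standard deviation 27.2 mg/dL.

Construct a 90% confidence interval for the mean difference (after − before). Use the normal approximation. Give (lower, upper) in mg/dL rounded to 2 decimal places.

Paired design: SE = s_d/√n = 27.2/√58 = 3.5715.
z* = 1.645; margin of error = 1.645 × 3.5715 = 5.8751.
-9.3 ± 5.8751 → (-15.18, -3.42).

(-15.18, -3.42)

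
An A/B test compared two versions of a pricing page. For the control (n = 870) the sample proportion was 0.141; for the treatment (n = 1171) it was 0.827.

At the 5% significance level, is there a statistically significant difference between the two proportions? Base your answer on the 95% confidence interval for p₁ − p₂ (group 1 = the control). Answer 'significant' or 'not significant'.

significant

The two standard errors are √(0.1410×0.8590/870) = 0.01180 and √(0.8270×0.1730/1171) = 0.01105.
Because the samples are independent, SE_diff = √(0.01180² + 0.01105²) = 0.01617.
Using z* = 1.960 for 95%, ME = 1.960 × 0.01617 = 0.03169.
p̂₁ − p̂₂ = -0.6860; interval -0.6860 ± 0.03169 gives (-0.71769, -0.65431).
The interval (-0.71769, -0.65431) does not contain 0, so the difference is significant.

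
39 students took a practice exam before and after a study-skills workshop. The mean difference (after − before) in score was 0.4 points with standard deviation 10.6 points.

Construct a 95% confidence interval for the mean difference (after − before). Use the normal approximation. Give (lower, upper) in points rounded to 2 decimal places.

(-2.93, 3.73)

This is a matched-pairs design, so SE = s_d/√n = 10.6/√39 = 1.6974.
Margin = 1.960 × 1.6974 = 3.3269; the interval is 0.4 ± 3.3269 = (-2.93, 3.73).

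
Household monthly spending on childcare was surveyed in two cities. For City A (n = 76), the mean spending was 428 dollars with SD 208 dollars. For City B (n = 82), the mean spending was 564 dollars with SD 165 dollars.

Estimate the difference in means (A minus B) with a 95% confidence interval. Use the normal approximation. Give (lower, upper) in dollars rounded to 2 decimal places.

(-194.84, -77.16)

SE₁ = s₁/√n₁ = 208/√76 = 23.8592; SE₂ = 165/√82 = 18.2212.
Independent samples, unequal variances: SE_diff = √(SE₁² + SE₂²) = √(569.26142464 + 332.01212944) = 30.0212.
z* = 1.960, so margin of error = 1.960 × 30.0212 = 58.8416.
Difference in means = 428 − 564 = -136.0000.
-136.0000 ± 58.8416 → (-194.84, -77.16).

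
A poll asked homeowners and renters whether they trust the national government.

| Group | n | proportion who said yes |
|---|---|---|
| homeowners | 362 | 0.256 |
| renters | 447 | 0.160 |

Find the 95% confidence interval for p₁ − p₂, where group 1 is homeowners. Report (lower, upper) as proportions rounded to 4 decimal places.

(0.0396, 0.1524)

Each SE is √(p̂(1−p̂)/n): √(0.2560·0.7440/362) = 0.02294 and √(0.1600·0.8400/447) = 0.01734.
SE(p̂₁ − p̂₂) = √(SE₁² + SE₂²) = √(0.0005262436 + 0.0003006756) = 0.02876, since the two samples are independent.
At 95% confidence z* = 1.960; margin = 1.960 × 0.02876 = 0.05637.
The difference is 0.2560 − 0.1600 = 0.0960, so the interval is 0.0960 ± 0.05637 = (0.0396, 0.1524).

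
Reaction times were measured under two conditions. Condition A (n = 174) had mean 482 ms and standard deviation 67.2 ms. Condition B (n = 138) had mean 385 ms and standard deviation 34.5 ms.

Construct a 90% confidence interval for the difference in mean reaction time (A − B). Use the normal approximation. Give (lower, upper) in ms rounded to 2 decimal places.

(87.33, 106.67)

Standard errors of each mean: 67.2/√174 = 5.0944 and 34.5/√138 = 2.9368.
SE(x̄₁ − x̄₂) = √(5.0944² + 2.9368²) = 5.8803 for independent samples with unequal variances.
With z* = 1.645, the margin is 1.645 × 5.8803 = 9.6731.
x̄₁ − x̄₂ = 482 − 385 = 97.0000; the interval is 97.0000 ± 9.6731 = (87.33, 106.67).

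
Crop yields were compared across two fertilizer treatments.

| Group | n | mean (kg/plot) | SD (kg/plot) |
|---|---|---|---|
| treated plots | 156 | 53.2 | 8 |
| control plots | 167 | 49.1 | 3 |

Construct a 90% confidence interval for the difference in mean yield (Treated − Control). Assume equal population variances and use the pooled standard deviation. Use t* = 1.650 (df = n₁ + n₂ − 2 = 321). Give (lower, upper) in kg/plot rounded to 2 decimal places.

(3.00, 5.20)

Pooled variance s_p² = [155·8² + 166·3²] / (156+167−2) = 35.5576, so s_p = 5.9630.
SE_diff = s_p·√(1/n₁ + 1/n₂) = 5.9630·√(1/156 + 1/167) = 0.6640.
t* = 1.650; margin = 1.650 × 0.6640 = 1.0956.
Difference = 53.2 − 49.1 = 4.1000.
4.1000 ± 1.0956 → (3.00, 5.20).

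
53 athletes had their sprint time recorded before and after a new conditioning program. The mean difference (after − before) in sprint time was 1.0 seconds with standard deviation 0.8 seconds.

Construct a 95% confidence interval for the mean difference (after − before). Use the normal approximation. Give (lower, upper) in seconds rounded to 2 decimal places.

(0.78, 1.22)

This is a matched-pairs design, so SE = s_d/√n = 0.8/√53 = 0.1099.
Margin = 1.960 × 0.1099 = 0.2154; the interval is 1.0 ± 0.2154 = (0.78, 1.22).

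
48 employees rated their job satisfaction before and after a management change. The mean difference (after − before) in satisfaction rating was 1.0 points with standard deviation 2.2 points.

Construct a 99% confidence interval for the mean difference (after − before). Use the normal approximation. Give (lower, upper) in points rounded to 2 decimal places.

Paired design: SE = s_d/√n = 2.2/√48 = 0.3175.
z* = 2.576; margin of error = 2.576 × 0.3175 = 0.8179.
1.0 ± 0.8179 → (0.18, 1.82).

(0.18, 1.82)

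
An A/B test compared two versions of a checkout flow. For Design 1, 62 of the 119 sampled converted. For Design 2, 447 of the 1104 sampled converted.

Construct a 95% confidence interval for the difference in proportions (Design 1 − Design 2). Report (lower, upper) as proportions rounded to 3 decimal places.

(0.022, 0.210)

First, p̂₁ = 62/119 = 0.5210; p̂₂ = 447/1104 = 0.4049.
The two standard errors are √(0.5210×0.4790/119) = 0.04579 and √(0.4049×0.5951/1104) = 0.01477.
Because the samples are independent, SE_diff = √(0.04579² + 0.01477²) = 0.04811.
Using z* = 1.960 for 95%, ME = 1.960 × 0.04811 = 0.09430.
p̂₁ − p̂₂ = 0.1161; interval 0.1161 ± 0.09430 gives (0.022, 0.210).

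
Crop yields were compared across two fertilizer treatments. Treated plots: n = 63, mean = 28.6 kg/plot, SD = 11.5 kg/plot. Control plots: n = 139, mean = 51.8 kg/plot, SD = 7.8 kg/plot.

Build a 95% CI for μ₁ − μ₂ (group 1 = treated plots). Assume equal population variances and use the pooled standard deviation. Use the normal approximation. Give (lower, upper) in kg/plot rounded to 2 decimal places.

s_p = √[((n₁−1)s₁² + (n₂−1)s₂²)/(n₁+n₂−2)] = √[(62·11.5² + 138·7.8²)/200] = 9.1092.
SE = 9.1092·√(1/63 + 1/139) = 1.3835.
With z* = 1.960, margin = 1.960 × 1.3835 = 2.7117.
x̄₁ − x̄₂ = 28.6 − 51.8 = -23.2000; interval -23.2000 ± 2.7117 = (-25.91, -20.49).

(-25.91, -20.49)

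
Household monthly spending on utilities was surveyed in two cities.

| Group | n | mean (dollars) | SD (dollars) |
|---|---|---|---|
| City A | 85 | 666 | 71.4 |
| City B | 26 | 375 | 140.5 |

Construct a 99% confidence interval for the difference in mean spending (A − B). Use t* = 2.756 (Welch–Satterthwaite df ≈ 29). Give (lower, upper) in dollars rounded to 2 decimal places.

Standard errors of each mean: 71.4/√85 = 7.7444 and 140.5/√26 = 27.5543.
SE(x̄₁ − x̄₂) = √(7.7444² + 27.5543²) = 28.6219 for independent samples with unequal variances.
With t* = 2.756, the margin is 2.756 × 28.6219 = 78.8820.
x̄₁ − x̄₂ = 666 − 375 = 291.0000; the interval is 291.0000 ± 78.8820 = (212.12, 369.88).

(212.12, 369.88)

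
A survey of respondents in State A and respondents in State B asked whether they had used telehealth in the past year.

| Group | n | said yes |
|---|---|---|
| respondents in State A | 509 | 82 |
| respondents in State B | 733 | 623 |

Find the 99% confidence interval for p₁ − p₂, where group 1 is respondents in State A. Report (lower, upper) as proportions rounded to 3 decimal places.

(-0.743, -0.635)

First, p̂₁ = 82/509 = 0.1611; p̂₂ = 623/733 = 0.8499.
The two standard errors are √(0.1611×0.8389/509) = 0.01629 and √(0.8499×0.1501/733) = 0.01319.
Because the samples are independent, SE_diff = √(0.01629² + 0.01319²) = 0.02096.
Using z* = 2.576 for 99%, ME = 2.576 × 0.02096 = 0.05399.
p̂₁ − p̂₂ = -0.6888; interval -0.6888 ± 0.05399 gives (-0.743, -0.635).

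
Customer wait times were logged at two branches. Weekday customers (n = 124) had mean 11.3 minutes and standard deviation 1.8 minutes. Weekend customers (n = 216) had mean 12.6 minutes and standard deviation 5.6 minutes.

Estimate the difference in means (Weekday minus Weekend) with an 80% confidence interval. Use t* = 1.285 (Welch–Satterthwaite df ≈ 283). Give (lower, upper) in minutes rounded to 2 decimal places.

Standard errors of each mean: 1.8/√124 = 0.1616 and 5.6/√216 = 0.3810.
SE(x̄₁ − x̄₂) = √(0.1616² + 0.3810²) = 0.4139 for independent samples with unequal variances.
With t* = 1.285, the margin is 1.285 × 0.4139 = 0.5319.
x̄₁ − x̄₂ = 11.3 − 12.6 = -1.3000; the interval is -1.3000 ± 0.5319 = (-1.83, -0.77).

(-1.83, -0.77)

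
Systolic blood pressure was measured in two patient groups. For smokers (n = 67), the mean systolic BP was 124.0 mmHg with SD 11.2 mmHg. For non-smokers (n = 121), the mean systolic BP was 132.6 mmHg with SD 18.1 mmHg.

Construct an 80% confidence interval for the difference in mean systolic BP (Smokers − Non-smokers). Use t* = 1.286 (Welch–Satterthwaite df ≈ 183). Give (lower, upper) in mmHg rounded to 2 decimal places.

(-11.35, -5.85)

SE₁ = s₁/√n₁ = 11.2/√67 = 1.3683; SE₂ = 18.1/√121 = 1.6455.
Independent samples, unequal variances: SE_diff = √(SE₁² + SE₂²) = √(1.87224489 + 2.70767025) = 2.1401.
t* = 1.286, so margin of error = 1.286 × 2.1401 = 2.7522.
Difference in means = 124.0 − 132.6 = -8.6000.
-8.6000 ± 2.7522 → (-11.35, -5.85).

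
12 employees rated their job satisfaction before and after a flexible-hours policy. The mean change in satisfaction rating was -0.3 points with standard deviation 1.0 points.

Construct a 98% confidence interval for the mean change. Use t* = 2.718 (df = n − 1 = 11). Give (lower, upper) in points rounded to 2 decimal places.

Paired design: SE = s_d/√n = 1.0/√12 = 0.2887.
t* = 2.718; margin of error = 2.718 × 0.2887 = 0.7847.
-0.3 ± 0.7847 → (-1.08, 0.48).

(-1.08, 0.48)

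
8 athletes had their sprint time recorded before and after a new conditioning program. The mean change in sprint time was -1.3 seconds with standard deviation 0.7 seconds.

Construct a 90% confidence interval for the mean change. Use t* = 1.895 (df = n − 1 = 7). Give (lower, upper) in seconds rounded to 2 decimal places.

Paired design: SE = s_d/√n = 0.7/√8 = 0.2475.
t* = 1.895; margin of error = 1.895 × 0.2475 = 0.4690.
-1.3 ± 0.4690 → (-1.77, -0.83).

(-1.77, -0.83)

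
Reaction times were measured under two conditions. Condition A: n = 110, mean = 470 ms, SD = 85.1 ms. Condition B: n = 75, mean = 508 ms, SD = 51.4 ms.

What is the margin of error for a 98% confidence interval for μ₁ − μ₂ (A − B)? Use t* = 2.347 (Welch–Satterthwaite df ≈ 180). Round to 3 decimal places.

Standard errors of each mean: 85.1/√110 = 8.1140 and 51.4/√75 = 5.9352.
SE(x̄₁ − x̄₂) = √(8.1140² + 5.9352²) = 10.0530 for independent samples with unequal variances.
With t* = 2.347, the margin is 2.347 × 10.0530 = 23.5944.

23.594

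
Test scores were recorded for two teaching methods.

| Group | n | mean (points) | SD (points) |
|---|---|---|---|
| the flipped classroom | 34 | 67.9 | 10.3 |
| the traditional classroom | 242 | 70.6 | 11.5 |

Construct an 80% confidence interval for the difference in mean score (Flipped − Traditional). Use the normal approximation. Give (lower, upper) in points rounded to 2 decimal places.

(-5.15, -0.25)

Standard errors of each mean: 10.3/√34 = 1.7664 and 11.5/√242 = 0.7392.
SE(x̄₁ − x̄₂) = √(1.7664² + 0.7392²) = 1.9148 for independent samples with unequal variances.
With z* = 1.282, the margin is 1.282 × 1.9148 = 2.4548.
x̄₁ − x̄₂ = 67.9 − 70.6 = -2.7000; the interval is -2.7000 ± 2.4548 = (-5.15, -0.25).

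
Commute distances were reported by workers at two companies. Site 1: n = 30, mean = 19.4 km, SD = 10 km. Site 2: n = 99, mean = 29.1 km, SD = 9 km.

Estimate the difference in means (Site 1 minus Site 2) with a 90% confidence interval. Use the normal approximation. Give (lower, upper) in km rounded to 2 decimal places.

Per-group SEs: s₁/√n₁ = 10/√30 = 1.8257, s₂/√n₂ = 9/√99 = 0.9045.
Unpooled SE of the difference: √(3.33318049 + 0.81812025) = 2.0375.
Margin of error = z* · SE = 1.645 × 2.0375 = 3.3517.
x̄₁ − x̄₂ = 19.4 − 29.1 = -9.7000.
CI: -9.7000 ± 3.3517 = (-13.05, -6.35).

(-13.05, -6.35)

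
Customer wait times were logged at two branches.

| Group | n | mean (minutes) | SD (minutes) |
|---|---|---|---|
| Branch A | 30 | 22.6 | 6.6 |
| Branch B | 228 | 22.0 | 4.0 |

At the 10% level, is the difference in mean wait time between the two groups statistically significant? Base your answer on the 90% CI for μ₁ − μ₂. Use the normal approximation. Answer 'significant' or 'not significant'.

SE₁ = s₁/√n₁ = 6.6/√30 = 1.2050; SE₂ = 4.0/√228 = 0.2649.
Independent samples, unequal variances: SE_diff = √(SE₁² + SE₂²) = √(1.452025 + 0.07017201) = 1.2338.
z* = 1.645, so margin of error = 1.645 × 1.2338 = 2.0296.
Difference in means = 22.6 − 22.0 = 0.6000.
0.6000 ± 2.0296 → (-1.4296, 2.6296).
The interval (-1.4296, 2.6296) contains 0, so the difference is not significant.

not significant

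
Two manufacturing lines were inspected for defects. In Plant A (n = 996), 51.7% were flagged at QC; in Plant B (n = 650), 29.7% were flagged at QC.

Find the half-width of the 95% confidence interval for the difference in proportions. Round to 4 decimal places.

SE₁ = √(p̂₁(1−p̂₁)/n₁) = √(0.5170·0.4830/996) = 0.01583; SE₂ = √(0.2970·0.7030/650) = 0.01792.
Independent samples: SE of the difference = √(SE₁² + SE₂²) = √(0.0002505889 + 0.0003211264) = 0.02391.
z* for 95% confidence is 1.960, so the margin of error is 1.960 × 0.02391 = 0.04686.

0.0469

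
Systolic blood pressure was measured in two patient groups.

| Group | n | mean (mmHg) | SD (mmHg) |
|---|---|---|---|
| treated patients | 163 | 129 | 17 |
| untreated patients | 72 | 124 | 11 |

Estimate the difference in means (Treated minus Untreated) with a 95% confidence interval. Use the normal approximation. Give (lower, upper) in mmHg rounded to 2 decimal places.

Standard errors of each mean: 17/√163 = 1.3315 and 11/√72 = 1.2964.
SE(x̄₁ − x̄₂) = √(1.3315² + 1.2964²) = 1.8584 for independent samples with unequal variances.
With z* = 1.960, the margin is 1.960 × 1.8584 = 3.6425.
x̄₁ − x̄₂ = 129 − 124 = 5.0000; the interval is 5.0000 ± 3.6425 = (1.36, 8.64).

(1.36, 8.64)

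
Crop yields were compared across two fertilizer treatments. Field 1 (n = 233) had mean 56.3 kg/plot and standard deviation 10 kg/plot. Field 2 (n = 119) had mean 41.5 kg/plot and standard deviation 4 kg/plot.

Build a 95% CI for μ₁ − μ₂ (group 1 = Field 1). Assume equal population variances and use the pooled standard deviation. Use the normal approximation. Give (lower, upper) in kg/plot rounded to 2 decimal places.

(12.93, 16.67)

Pooled variance s_p² = [232·10² + 118·4²] / (233+119−2) = 71.6800, so s_p = 8.4664.
SE_diff = s_p·√(1/n₁ + 1/n₂) = 8.4664·√(1/233 + 1/119) = 0.9539.
z* = 1.960; margin = 1.960 × 0.9539 = 1.8696.
Difference = 56.3 − 41.5 = 14.8000.
14.8000 ± 1.8696 → (12.93, 16.67).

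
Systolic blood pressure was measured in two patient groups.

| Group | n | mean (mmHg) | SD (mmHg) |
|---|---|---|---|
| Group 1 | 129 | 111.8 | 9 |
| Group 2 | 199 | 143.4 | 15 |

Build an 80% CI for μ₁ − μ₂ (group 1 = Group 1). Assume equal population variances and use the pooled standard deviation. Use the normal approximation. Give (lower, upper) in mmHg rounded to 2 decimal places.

(-33.48, -29.72)

Pooled variance s_p² = [128·9² + 198·15²] / (129+199−2) = 168.4601, so s_p = 12.9792.
SE_diff = s_p·√(1/n₁ + 1/n₂) = 12.9792·√(1/129 + 1/199) = 1.4671.
z* = 1.282; margin = 1.282 × 1.4671 = 1.8808.
Difference = 111.8 − 143.4 = -31.6000.
-31.6000 ± 1.8808 → (-33.48, -29.72).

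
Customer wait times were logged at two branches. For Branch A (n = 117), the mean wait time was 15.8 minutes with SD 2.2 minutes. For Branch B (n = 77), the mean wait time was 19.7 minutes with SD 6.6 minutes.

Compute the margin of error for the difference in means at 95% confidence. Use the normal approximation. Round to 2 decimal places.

1.53

SE₁ = s₁/√n₁ = 2.2/√117 = 0.2034; SE₂ = 6.6/√77 = 0.7521.
Independent samples, unequal variances: SE_diff = √(SE₁² + SE₂²) = √(0.04137156 + 0.56565441) = 0.7791.
z* = 1.960, so margin of error = 1.960 × 0.7791 = 1.5270.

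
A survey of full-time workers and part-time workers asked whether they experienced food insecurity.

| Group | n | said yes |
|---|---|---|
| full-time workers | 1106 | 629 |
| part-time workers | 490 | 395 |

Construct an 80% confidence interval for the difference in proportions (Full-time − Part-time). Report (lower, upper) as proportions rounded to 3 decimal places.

(-0.267, -0.208)

Sample proportions: 629/1106 = 0.5687, 395/490 = 0.8061.
Each SE is √(p̂(1−p̂)/n): √(0.5687·0.4313/1106) = 0.01489 and √(0.8061·0.1939/490) = 0.01786.
SE(p̂₁ − p̂₂) = √(SE₁² + SE₂²) = √(0.0002217121 + 0.0003189796) = 0.02325, since the two samples are independent.
At 80% confidence z* = 1.282; margin = 1.282 × 0.02325 = 0.02981.
The difference is 0.5687 − 0.8061 = -0.2374, so the interval is -0.2374 ± 0.02981 = (-0.267, -0.208).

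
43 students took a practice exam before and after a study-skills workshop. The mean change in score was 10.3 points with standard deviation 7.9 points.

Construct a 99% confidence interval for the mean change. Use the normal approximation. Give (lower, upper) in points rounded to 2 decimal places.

This is a matched-pairs design, so SE = s_d/√n = 7.9/√43 = 1.2047.
Margin = 2.576 × 1.2047 = 3.1033; the interval is 10.3 ± 3.1033 = (7.20, 13.40).

(7.20, 13.40)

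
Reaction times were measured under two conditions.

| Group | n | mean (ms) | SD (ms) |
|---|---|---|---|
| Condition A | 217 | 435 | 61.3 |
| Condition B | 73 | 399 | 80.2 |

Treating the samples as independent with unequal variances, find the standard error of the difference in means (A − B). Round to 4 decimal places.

Per-group SEs: s₁/√n₁ = 61.3/√217 = 4.1613, s₂/√n₂ = 80.2/√73 = 9.3867.
Unpooled SE of the difference: √(17.31641769 + 88.11013689) = 10.2677.

10.2677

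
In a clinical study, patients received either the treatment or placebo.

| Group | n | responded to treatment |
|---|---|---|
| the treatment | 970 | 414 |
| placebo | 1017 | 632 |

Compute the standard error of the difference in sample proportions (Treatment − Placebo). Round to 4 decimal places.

First, p̂₁ = 414/970 = 0.4268; p̂₂ = 632/1017 = 0.6214.
The two standard errors are √(0.4268×0.5732/970) = 0.01588 and √(0.6214×0.3786/1017) = 0.01521.
Because the samples are independent, SE_diff = √(0.01588² + 0.01521²) = 0.02199.

0.0220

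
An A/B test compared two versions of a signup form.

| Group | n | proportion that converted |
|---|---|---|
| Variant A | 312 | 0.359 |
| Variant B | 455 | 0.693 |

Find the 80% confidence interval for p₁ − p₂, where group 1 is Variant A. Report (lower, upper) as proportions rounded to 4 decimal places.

Each SE is √(p̂(1−p̂)/n): √(0.3590·0.6410/312) = 0.02716 and √(0.6930·0.3070/455) = 0.02162.
SE(p̂₁ − p̂₂) = √(SE₁² + SE₂²) = √(0.0007376656 + 0.0004674244) = 0.03471, since the two samples are independent.
At 80% confidence z* = 1.282; margin = 1.282 × 0.03471 = 0.04450.
The difference is 0.3590 − 0.6930 = -0.3340, so the interval is -0.3340 ± 0.04450 = (-0.3785, -0.2895).

(-0.3785, -0.2895)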